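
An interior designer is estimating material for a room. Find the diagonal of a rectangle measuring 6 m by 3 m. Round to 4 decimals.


Shape: rectangle (diagonal via Pythagoras)
Sides: 6 m and 3 m
Formula: d = sqrt(l^2 + w^2)
l^2 = 36, w^2 = 9
l^2 + w^2 = 45
d = sqrt(45)
d = 6.7082
6.7082 m


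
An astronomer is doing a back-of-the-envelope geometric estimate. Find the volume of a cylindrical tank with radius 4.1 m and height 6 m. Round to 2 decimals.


Shape: cylinder
Radius r = 4.1 m, Height h = 6 m
Formula: V = pi * r^2 * h
r^2 = 16.81
V = pi * 16.81 * 6
V = 100.86 * pi
V = 316.86
316.86 m^3


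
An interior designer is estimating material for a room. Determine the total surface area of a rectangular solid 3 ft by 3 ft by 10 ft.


Shape: rectangular prism
l = 3 ft, w = 3 ft, h = 10 ft
Formula: SA = 2(lw + lh + wh)
lw = 9, lh = 30, wh = 30
lw + lh + wh = 69
SA = 2 * 69
SA = 138
138 ft^2


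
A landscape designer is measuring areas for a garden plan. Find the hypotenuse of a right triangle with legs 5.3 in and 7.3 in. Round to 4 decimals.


Shape: right triangle
Legs a = 5.3 in, b = 7.3 in
Formula: c = sqrt(a^2 + b^2)
a^2 = 28.09, b^2 = 53.29
a^2 + b^2 = 81.38
c = sqrt(81.38)
c = 9.0211
9.0211 in


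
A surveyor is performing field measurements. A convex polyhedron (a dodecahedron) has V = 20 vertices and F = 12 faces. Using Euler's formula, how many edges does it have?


Polyhedron: dodecahedron
Euler's formula for convex polyhedra: V - E + F = 2
Given: V = 20 vertices and F = 12 faces
Solve for E:
E = V + F - 2 = 20 + 12 - 2 = 30
30 edges


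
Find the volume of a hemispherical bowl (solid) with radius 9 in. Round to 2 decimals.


Shape: hemisphere (half of a sphere)
Radius r = 9 in
Formula: V = (1/2) * (4/3) * pi * r^3 = (2/3) * pi * r^3
r^3 = 729
(2/3) * 729 = 486
V = 486 * pi
V = 1526.81
1526.81 in^3


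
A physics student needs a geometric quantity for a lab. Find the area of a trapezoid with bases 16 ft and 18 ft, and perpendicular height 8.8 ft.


Shape: trapezoid
Parallel sides a = 16 ft, b = 18 ft; Height h = 8.8 ft
Formula: A = (a + b) * h / 2
a + b = 16 + 18 = 34
A = 34 * 8.8 / 2
A = 299.2 / 2
A = 149.6
149.6 ft^2


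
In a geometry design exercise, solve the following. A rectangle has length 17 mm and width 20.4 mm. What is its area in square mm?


Shape: rectangle
Length l = 17 mm, Width w = 20.4 mm
Formula: A = l * w
A = 17 * 20.4
A = 346.8
346.8 mm^2


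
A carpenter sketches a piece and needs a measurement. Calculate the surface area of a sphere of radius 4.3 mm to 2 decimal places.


Shape: sphere
Radius r = 4.3 mm
Formula: SA = 4 * pi * r^2
r^2 = 18.49
SA = 4 * pi * 18.49
SA = 73.96 * pi
SA = 232.35
232.35 mm^2


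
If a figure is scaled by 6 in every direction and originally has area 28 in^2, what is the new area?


Linear scale factor k = 6
Original area = 28 in^2
Rule: under a linear scaling by k, areas scale by k^2.
k^2 = 6^2 = 36
New area = 28 * 36
New area = 1008
1008 in^2


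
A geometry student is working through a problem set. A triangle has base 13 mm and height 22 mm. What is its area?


Shape: triangle
Base b = 13 mm, Height h = 22 mm
Formula: A = (1/2) * b * h
A = 0.5 * 13 * 22
A = 0.5 * 286
A = 143
143 mm^2


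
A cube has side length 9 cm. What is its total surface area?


Shape: cube
Side s = 9 cm
A cube has 6 square faces.
Formula: SA = 6 * s^2
s^2 = 81
SA = 6 * 81
SA = 486
486 cm^2


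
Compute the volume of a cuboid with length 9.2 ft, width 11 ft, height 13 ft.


Shape: rectangular prism
l = 9.2 ft, w = 11 ft, h = 13 ft
Formula: V = l * w * h
V = 9.2 * 11 * 13
V = 101.2 * 13
V = 1315.6
1315.6 ft^3


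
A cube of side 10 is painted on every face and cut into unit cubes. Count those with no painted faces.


Large cube: 10 x 10 x 10, cut into unit cubes.
n = 10, so n - 2 = 8
Unpainted cubes form the interior (n - 2)^3 block.
(n - 2)^3 = 8^3 = 512
512 unit cubes


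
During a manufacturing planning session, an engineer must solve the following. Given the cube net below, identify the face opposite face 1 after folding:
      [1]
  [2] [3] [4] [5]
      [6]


Net: cross layout. Take square 3 as the base (bottom).
Fold the four squares in the horizontal row up around 3: 2 -> left, 4 -> right, 5 wraps to the top.
Fold 1 and 6 up from 3: 1 -> back, 6 -> front.
Opposite pairs are therefore: (1, 6), (2, 4), (3, 5).
Face 1 is opposite face 6.
face 6


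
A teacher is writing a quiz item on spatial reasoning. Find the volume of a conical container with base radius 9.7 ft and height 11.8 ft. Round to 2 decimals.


Shape: cone
Radius r = 9.7 ft, Height h = 11.8 ft
Formula: V = (1/3) * pi * r^2 * h
r^2 = 94.09
pi * r^2 * h = pi * 94.09 * 11.8 = 1110.262 * pi
V = 1110.262 * pi / 3
V = 1162.66
1162.66 ft^3


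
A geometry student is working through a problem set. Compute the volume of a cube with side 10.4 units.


Shape: cube
Side s = 10.4 units
Formula: V = s^3
V = 10.4 * 10.4 * 10.4
V = 108.16 * 10.4
V = 1124.864
1124.864 units^3


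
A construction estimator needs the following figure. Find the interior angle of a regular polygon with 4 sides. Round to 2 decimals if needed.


Shape: regular square (4 sides)
Formula: interior angle = (n - 2) * 180 / n
(n - 2) = 2
(n - 2) * 180 = 360
angle = 360 / 4
angle = 90
90 degrees


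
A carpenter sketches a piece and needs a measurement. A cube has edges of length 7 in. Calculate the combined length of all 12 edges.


Shape: cube
Side s = 7 in
A cube has 12 edges, all equal.
Formula: total edge length = 12 * s
Total = 12 * 7
Total = 84
84 in


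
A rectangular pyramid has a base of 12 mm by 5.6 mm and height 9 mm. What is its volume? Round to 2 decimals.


Shape: rectangular pyramid
Base: 12 mm x 5.6 mm, Height h = 9 mm
Formula: V = (1/3) * base_area * h
base_area = 12 * 5.6 = 67.2
base_area * h = 67.2 * 9 = 604.8
V = 604.8 / 3
V = 201.6
201.6 mm^3


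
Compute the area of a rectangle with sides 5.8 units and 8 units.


Shape: rectangle
Length l = 5.8 units, Width w = 8 units
Formula: A = l * w
A = 5.8 * 8
A = 46.4
46.4 units^2


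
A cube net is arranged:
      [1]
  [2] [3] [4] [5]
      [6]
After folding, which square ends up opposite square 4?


Net: cross layout. Take square 3 as the base (bottom).
Fold the four squares in the horizontal row up around 3: 2 -> left, 4 -> right, 5 wraps to the top.
Fold 1 and 6 up from 3: 1 -> back, 6 -> front.
Opposite pairs are therefore: (1, 6), (2, 4), (3, 5).
Face 4 is opposite face 2.
face 2


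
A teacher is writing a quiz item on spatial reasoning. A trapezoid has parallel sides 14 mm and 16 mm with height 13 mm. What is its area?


Shape: trapezoid
Parallel sides a = 14 mm, b = 16 mm; Height h = 13 mm
Formula: A = (a + b) * h / 2
a + b = 14 + 16 = 30
A = 30 * 13 / 2
A = 390 / 2
A = 195
195 mm^2


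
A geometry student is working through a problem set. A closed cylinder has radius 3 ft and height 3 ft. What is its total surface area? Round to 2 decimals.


Shape: closed cylinder
Radius r = 3 ft, Height h = 3 ft
Formula: SA = 2*pi*r^2 + 2*pi*r*h = 2*pi*r*(r + h)
r + h = 6
2 * r * (r + h) = 2 * 3 * 6 = 36
SA = 36 * pi
SA = 113.1
113.1 ft^2


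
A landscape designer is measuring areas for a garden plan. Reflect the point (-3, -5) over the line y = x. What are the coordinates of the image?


Transformation: reflection
Original point: (-3, -5)
Rule for reflection over y = x: (x, y) -> (y, x)
Apply: (-3, -5) -> (-5, -3)
(-5, -3)


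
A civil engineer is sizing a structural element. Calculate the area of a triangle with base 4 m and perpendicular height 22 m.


Shape: triangle
Base b = 4 m, Height h = 22 m
Formula: A = (1/2) * b * h
A = 0.5 * 4 * 22
A = 0.5 * 88
A = 44
44 m^2


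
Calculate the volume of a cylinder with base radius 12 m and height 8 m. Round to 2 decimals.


Shape: cylinder
Radius r = 12 m, Height h = 8 m
Formula: V = pi * r^2 * h
r^2 = 144
V = pi * 144 * 8
V = 1152 * pi
V = 3619.11
3619.11 m^3


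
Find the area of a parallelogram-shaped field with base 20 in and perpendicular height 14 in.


Shape: parallelogram
Base b = 20 in, Height h = 14 in
Formula: A = b * h
A = 20 * 14
A = 280
280 in^2


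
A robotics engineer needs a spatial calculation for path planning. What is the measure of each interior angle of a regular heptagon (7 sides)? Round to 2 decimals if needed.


Shape: regular heptagon (7 sides)
Formula: interior angle = (n - 2) * 180 / n
(n - 2) = 5
(n - 2) * 180 = 900
angle = 900 / 7
angle = 128.57
128.57 degrees


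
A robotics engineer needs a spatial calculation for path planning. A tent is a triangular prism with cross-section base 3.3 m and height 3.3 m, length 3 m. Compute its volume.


Shape: triangular prism
Triangle base = 3.3 m, triangle height = 3.3 m, prism length L = 3 m
Formula: V = (1/2 * b * h_tri) * L
Cross-section area = 0.5 * 3.3 * 3.3 = 5.445
V = 5.445 * 3
V = 16.335
16.335 m^3


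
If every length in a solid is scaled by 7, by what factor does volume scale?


Linear scale factor k = 7
Rule: under a linear scaling by k, volumes scale by k^3.
k^3 = 7 * 7 * 7
k^3 = 49 * 7
k^3 = 343
Volume scales by a factor of 343.
343 (dimensionless)


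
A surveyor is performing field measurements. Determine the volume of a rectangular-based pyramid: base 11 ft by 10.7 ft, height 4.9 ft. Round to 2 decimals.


Shape: rectangular pyramid
Base: 11 ft x 10.7 ft, Height h = 4.9 ft
Formula: V = (1/3) * base_area * h
base_area = 11 * 10.7 = 117.7
base_area * h = 117.7 * 4.9 = 576.73
V = 576.73 / 3
V = 192.24
192.24 ft^3


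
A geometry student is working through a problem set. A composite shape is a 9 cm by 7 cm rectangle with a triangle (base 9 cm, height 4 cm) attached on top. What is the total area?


Composite shape: rectangle + triangle
Rectangle area = 9 * 7 = 63
Triangle area = 0.5 * 9 * 4 = 18
Total = 63 + 18
Total = 81
81 cm^2


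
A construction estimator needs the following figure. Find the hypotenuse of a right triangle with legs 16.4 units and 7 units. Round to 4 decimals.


Shape: right triangle
Legs a = 16.4 units, b = 7 units
Formula: c = sqrt(a^2 + b^2)
a^2 = 268.96, b^2 = 49
a^2 + b^2 = 317.96
c = sqrt(317.96)
c = 17.8314
17.8314 units


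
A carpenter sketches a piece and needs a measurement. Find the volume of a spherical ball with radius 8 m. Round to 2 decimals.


Shape: sphere
Radius r = 8 m
Formula: V = (4/3) * pi * r^3
r^3 = 512
(4/3) * 512 = 682.666667
V = 682.666667 * pi
V = 2144.66
2144.66 m^3


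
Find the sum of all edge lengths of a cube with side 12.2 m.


Shape: cube
Side s = 12.2 m
A cube has 12 edges, all equal.
Formula: total edge length = 12 * s
Total = 12 * 12.2
Total = 146.4
146.4 m


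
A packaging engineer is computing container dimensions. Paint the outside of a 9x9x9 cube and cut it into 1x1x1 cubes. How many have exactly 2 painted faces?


Large cube: 9 x 9 x 9, cut into unit cubes.
n = 9, so n - 2 = 7
Cubes with 2 painted faces lie along the edges, excluding corners.
A cube has 12 edges; each contributes (n - 2) = 7 such cubes.
Count = 12 * 7 = 84
84 unit cubes


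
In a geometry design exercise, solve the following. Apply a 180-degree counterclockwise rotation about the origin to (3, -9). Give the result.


Transformation: rotation about the origin
Original point: (3, -9)
Rule for 180 deg: (x, y) -> (-x, -y)
Apply: (3, -9) -> (-3, 9)
(-3, 9)


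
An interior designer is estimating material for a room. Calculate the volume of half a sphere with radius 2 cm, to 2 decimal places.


Shape: hemisphere (half of a sphere)
Radius r = 2 cm
Formula: V = (1/2) * (4/3) * pi * r^3 = (2/3) * pi * r^3
r^3 = 8
(2/3) * 8 = 5.333333
V = 5.333333 * pi
V = 16.76
16.76 cm^3


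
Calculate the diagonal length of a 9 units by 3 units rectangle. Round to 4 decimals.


Shape: rectangle (diagonal via Pythagoras)
Sides: 9 units and 3 units
Formula: d = sqrt(l^2 + w^2)
l^2 = 81, w^2 = 9
l^2 + w^2 = 90
d = sqrt(90)
d = 9.4868
9.4868 units


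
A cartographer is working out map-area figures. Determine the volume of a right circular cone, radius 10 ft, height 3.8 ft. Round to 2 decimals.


Shape: cone
Radius r = 10 ft, Height h = 3.8 ft
Formula: V = (1/3) * pi * r^2 * h
r^2 = 100
pi * r^2 * h = pi * 100 * 3.8 = 380 * pi
V = 380 * pi / 3
V = 397.94
397.94 ft^3


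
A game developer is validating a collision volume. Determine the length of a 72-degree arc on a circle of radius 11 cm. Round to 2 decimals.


Shape: circular arc
Radius r = 11 cm, Angle = 72 degrees
Formula: L = (angle/360) * 2 * pi * r
2 * pi * r = 22 * pi
L = (72/360) * 22 * pi
L = 4.4 * pi
L = 13.82
13.82 cm


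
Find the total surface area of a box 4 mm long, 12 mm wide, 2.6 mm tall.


Shape: rectangular prism
l = 4 mm, w = 12 mm, h = 2.6 mm
Formula: SA = 2(lw + lh + wh)
lw = 48, lh = 10.4, wh = 31.2
lw + lh + wh = 89.6
SA = 2 * 89.6
SA = 179.2
179.2 mm^2


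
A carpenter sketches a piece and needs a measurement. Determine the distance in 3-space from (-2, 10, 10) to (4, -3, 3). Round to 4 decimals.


3D distance between two points
P1 = (-2, 10, 10), P2 = (4, -3, 3)
Formula: d = sqrt((x2-x1)^2 + (y2-y1)^2 + (z2-z1)^2)
dx = 4 - -2 = 6
dy = -3 - 10 = -13
dz = 3 - 10 = -7
dx^2 + dy^2 + dz^2 = 36 + 169 + 49 = 254
d = sqrt(254)
d = 15.9374
15.9374 units


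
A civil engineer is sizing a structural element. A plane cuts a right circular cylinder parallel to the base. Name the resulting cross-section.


Solid: right circular cylinder
Cutting plane: parallel to the base
Visualize the intersection of the plane with the solid's surface.
The boundary of the cut region is a circle.
circle


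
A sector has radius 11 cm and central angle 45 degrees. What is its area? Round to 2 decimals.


Shape: circular sector
Radius r = 11 cm, Angle = 45 degrees
Formula: A = (angle/360) * pi * r^2
r^2 = 121
Fraction of circle = 45/360
A = (45/360) * pi * 121
A = 15.125 * pi
A = 47.52
47.52 cm^2


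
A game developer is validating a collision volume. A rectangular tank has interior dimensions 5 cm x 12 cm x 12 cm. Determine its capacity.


Shape: rectangular prism
l = 5 cm, w = 12 cm, h = 12 cm
Formula: V = l * w * h
V = 5 * 12 * 12
V = 60 * 12
V = 720
720 cm^3


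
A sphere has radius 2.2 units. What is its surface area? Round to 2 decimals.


Shape: sphere
Radius r = 2.2 units
Formula: SA = 4 * pi * r^2
r^2 = 4.84
SA = 4 * pi * 4.84
SA = 19.36 * pi
SA = 60.82
60.82 units^2


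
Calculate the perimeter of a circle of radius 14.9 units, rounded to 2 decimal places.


Shape: circle
Radius r = 14.9 units
Formula: C = 2 * pi * r
C = 2 * pi * 14.9
C = 29.8 * pi
C = 93.62
93.62 units


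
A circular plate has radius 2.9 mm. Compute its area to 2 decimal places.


Shape: circle
Radius r = 2.9 mm
Formula: A = pi * r^2
r^2 = 2.9^2 = 8.41
A = pi * 8.41
A = 26.42
26.42 mm^2


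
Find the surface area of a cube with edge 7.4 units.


Shape: cube
Side s = 7.4 units
A cube has 6 square faces.
Formula: SA = 6 * s^2
s^2 = 54.76
SA = 6 * 54.76
SA = 328.56
328.56 units^2


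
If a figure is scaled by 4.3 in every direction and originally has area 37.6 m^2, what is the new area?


Linear scale factor k = 4.3
Original area = 37.6 m^2
Rule: under a linear scaling by k, areas scale by k^2.
k^2 = 4.3^2 = 18.49
New area = 37.6 * 18.49
New area = 695.224
695.224 m^2


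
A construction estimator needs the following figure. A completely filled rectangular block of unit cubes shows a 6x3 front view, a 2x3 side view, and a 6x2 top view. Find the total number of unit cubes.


Orthographic views of a solid rectangular block:
Front view 6 x 3 -> length = 6, height = 3
Side view 2 x 3 -> width = 2, height = 3 (consistent)
Top view 6 x 2 -> confirms length = 6, width = 2
The block is 6 x 2 x 3.
Total unit cubes = 6 * 2 * 3 = 36
36 unit cubes


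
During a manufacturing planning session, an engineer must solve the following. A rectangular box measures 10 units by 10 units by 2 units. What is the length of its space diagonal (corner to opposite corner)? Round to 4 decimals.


Shape: rectangular box (space diagonal)
l = 10 units, w = 10 units, h = 2 units
Visualize: the diagonal of the base, then a right triangle with that diagonal and the height.
Formula: d = sqrt(l^2 + w^2 + h^2)
l^2 + w^2 + h^2 = 100 + 100 + 4 = 204
d = sqrt(204)
d = 14.2829
14.2829 units


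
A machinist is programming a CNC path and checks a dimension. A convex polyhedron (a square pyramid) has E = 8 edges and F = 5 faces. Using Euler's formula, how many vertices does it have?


Polyhedron: square pyramid
Euler's formula for convex polyhedra: V - E + F = 2
Given: E = 8 edges and F = 5 faces
Solve for V:
V = 2 + E - F = 2 + 8 - 5 = 5
5 vertices


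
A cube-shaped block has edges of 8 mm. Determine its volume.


Shape: cube
Side s = 8 mm
Formula: V = s^3
V = 8 * 8 * 8
V = 64 * 8
V = 512
512 mm^3


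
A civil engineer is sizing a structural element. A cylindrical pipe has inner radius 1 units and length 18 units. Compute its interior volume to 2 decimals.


Shape: cylinder
Radius r = 1 units, Height h = 18 units
Formula: V = pi * r^2 * h
r^2 = 1
V = pi * 1 * 18
V = 18 * pi
V = 56.55
56.55 units^3


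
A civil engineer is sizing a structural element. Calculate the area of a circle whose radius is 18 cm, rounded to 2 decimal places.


Shape: circle
Radius r = 18 cm
Formula: A = pi * r^2
r^2 = 18^2 = 324
A = pi * 324
A = 1017.88
1017.88 cm^2


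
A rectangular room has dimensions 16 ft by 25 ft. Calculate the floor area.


Shape: rectangle
Length l = 16 ft, Width w = 25 ft
Formula: A = l * w
A = 16 * 25
A = 400
400 ft^2


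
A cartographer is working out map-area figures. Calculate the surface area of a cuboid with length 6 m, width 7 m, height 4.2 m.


Shape: rectangular prism
l = 6 m, w = 7 m, h = 4.2 m
Formula: SA = 2(lw + lh + wh)
lw = 42, lh = 25.2, wh = 29.4
lw + lh + wh = 96.6
SA = 2 * 96.6
SA = 193.2
193.2 m^2


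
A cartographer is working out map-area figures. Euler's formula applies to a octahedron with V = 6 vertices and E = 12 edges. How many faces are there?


Polyhedron: octahedron
Euler's formula for convex polyhedra: V - E + F = 2
Given: V = 6 vertices and E = 12 edges
Solve for F:
F = 2 + E - V = 2 + 12 - 6 = 8
8 faces


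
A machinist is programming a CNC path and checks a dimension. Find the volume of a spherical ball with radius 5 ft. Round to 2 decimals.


Shape: sphere
Radius r = 5 ft
Formula: V = (4/3) * pi * r^3
r^3 = 125
(4/3) * 125 = 166.666667
V = 166.666667 * pi
V = 523.6
523.6 ft^3


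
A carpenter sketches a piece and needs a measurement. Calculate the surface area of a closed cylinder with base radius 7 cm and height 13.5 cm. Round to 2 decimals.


Shape: closed cylinder
Radius r = 7 cm, Height h = 13.5 cm
Formula: SA = 2*pi*r^2 + 2*pi*r*h = 2*pi*r*(r + h)
r + h = 20.5
2 * r * (r + h) = 2 * 7 * 20.5 = 287
SA = 287 * pi
SA = 901.64
901.64 cm^2


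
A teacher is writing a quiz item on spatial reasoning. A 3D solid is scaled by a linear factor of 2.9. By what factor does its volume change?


Linear scale factor k = 2.9
Rule: under a linear scaling by k, volumes scale by k^3.
k^3 = 2.9 * 2.9 * 2.9
k^3 = 8.41 * 2.9
k^3 = 24.389
Volume scales by a factor of 24.389.
24.389 (dimensionless)


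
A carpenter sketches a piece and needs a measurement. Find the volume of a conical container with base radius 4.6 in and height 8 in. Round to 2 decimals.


Shape: cone
Radius r = 4.6 in, Height h = 8 in
Formula: V = (1/3) * pi * r^2 * h
r^2 = 21.16
pi * r^2 * h = pi * 21.16 * 8 = 169.28 * pi
V = 169.28 * pi / 3
V = 177.27
177.27 in^3


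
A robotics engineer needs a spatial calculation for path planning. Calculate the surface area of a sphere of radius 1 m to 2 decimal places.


Shape: sphere
Radius r = 1 m
Formula: SA = 4 * pi * r^2
r^2 = 1
SA = 4 * pi * 1
SA = 4 * pi
SA = 12.57
12.57 m^2


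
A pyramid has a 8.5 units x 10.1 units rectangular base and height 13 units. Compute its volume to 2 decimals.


Shape: rectangular pyramid
Base: 8.5 units x 10.1 units, Height h = 13 units
Formula: V = (1/3) * base_area * h
base_area = 8.5 * 10.1 = 85.85
base_area * h = 85.85 * 13 = 1116.05
V = 1116.05 / 3
V = 372.02
372.02 units^3


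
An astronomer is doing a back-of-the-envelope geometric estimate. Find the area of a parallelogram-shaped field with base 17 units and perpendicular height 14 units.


Shape: parallelogram
Base b = 17 units, Height h = 14 units
Formula: A = b * h
A = 17 * 14
A = 238
238 units^2


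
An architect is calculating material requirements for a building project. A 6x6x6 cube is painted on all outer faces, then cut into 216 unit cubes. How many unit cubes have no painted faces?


Large cube: 6 x 6 x 6, cut into unit cubes.
n = 6, so n - 2 = 4
Unpainted cubes form the interior (n - 2)^3 block.
(n - 2)^3 = 4^3 = 64
64 unit cubes


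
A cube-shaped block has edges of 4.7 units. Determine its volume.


Shape: cube
Side s = 4.7 units
Formula: V = s^3
V = 4.7 * 4.7 * 4.7
V = 22.09 * 4.7
V = 103.823
103.823 units^3


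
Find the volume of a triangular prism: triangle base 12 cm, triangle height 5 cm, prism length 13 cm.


Shape: triangular prism
Triangle base = 12 cm, triangle height = 5 cm, prism length L = 13 cm
Formula: V = (1/2 * b * h_tri) * L
Cross-section area = 0.5 * 12 * 5 = 30
V = 30 * 13
V = 390
390 cm^3


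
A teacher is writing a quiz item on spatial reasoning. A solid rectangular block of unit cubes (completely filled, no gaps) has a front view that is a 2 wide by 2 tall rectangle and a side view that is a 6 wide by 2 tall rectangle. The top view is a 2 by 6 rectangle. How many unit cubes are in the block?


Orthographic views of a solid rectangular block:
Front view 2 x 2 -> length = 2, height = 2
Side view 6 x 2 -> width = 6, height = 2 (consistent)
Top view 2 x 6 -> confirms length = 2, width = 6
The block is 2 x 6 x 2.
Total unit cubes = 2 * 6 * 2 = 24
24 unit cubes


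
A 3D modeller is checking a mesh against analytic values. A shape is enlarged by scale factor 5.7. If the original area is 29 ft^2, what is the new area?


Linear scale factor k = 5.7
Original area = 29 ft^2
Rule: under a linear scaling by k, areas scale by k^2.
k^2 = 5.7^2 = 32.49
New area = 29 * 32.49
New area = 942.21
942.21 ft^2


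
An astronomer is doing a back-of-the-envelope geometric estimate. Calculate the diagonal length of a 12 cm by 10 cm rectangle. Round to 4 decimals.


Shape: rectangle (diagonal via Pythagoras)
Sides: 12 cm and 10 cm
Formula: d = sqrt(l^2 + w^2)
l^2 = 144, w^2 = 100
l^2 + w^2 = 244
d = sqrt(244)
d = 15.6205
15.6205 cm


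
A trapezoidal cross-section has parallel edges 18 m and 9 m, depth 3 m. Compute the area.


Shape: trapezoid
Parallel sides a = 18 m, b = 9 m; Height h = 3 m
Formula: A = (a + b) * h / 2
a + b = 18 + 9 = 27
A = 27 * 3 / 2
A = 81 / 2
A = 40.5
40.5 m^2


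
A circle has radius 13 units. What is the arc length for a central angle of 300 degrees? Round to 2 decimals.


Shape: circular arc
Radius r = 13 units, Angle = 300 degrees
Formula: L = (angle/360) * 2 * pi * r
2 * pi * r = 26 * pi
L = (300/360) * 26 * pi
L = 21.666667 * pi
L = 68.07
68.07 units


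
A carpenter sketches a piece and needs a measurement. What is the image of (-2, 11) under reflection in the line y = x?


Transformation: reflection
Original point: (-2, 11)
Rule for reflection over y = x: (x, y) -> (y, x)
Apply: (-2, 11) -> (11, -2)
(11, -2)


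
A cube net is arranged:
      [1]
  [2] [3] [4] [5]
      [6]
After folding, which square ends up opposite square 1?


Net: cross layout. Take square 3 as the base (bottom).
Fold the four squares in the horizontal row up around 3: 2 -> left, 4 -> right, 5 wraps to the top.
Fold 1 and 6 up from 3: 1 -> back, 6 -> front.
Opposite pairs are therefore: (1, 6), (2, 4), (3, 5).
Face 1 is opposite face 6.
face 6


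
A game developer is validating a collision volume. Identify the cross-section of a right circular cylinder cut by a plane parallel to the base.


Solid: right circular cylinder
Cutting plane: parallel to the base
Visualize the intersection of the plane with the solid's surface.
The boundary of the cut region is a circle.
circle


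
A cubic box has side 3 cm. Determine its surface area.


Shape: cube
Side s = 3 cm
A cube has 6 square faces.
Formula: SA = 6 * s^2
s^2 = 9
SA = 6 * 9
SA = 54
54 cm^2


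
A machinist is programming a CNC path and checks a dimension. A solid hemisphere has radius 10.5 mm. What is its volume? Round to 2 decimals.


Shape: hemisphere (half of a sphere)
Radius r = 10.5 mm
Formula: V = (1/2) * (4/3) * pi * r^3 = (2/3) * pi * r^3
r^3 = 1157.625
(2/3) * 1157.625 = 771.75
V = 771.75 * pi
V = 2424.52
2424.52 mm^3


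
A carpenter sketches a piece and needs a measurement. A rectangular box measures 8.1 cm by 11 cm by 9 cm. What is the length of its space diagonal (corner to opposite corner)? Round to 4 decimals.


Shape: rectangular box (space diagonal)
l = 8.1 cm, w = 11 cm, h = 9 cm
Visualize: the diagonal of the base, then a right triangle with that diagonal and the height.
Formula: d = sqrt(l^2 + w^2 + h^2)
l^2 + w^2 + h^2 = 65.61 + 121 + 81 = 267.61
d = sqrt(267.61)
d = 16.3588
16.3588 cm


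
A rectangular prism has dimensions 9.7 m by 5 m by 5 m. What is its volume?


Shape: rectangular prism
l = 9.7 m, w = 5 m, h = 5 m
Formula: V = l * w * h
V = 9.7 * 5 * 5
V = 48.5 * 5
V = 242.5
242.5 m^3


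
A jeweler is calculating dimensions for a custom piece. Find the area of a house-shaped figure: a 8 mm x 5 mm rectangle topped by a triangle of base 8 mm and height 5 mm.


Composite shape: rectangle + triangle
Rectangle area = 8 * 5 = 40
Triangle area = 0.5 * 8 * 5 = 20
Total = 40 + 20
Total = 60
60 mm^2


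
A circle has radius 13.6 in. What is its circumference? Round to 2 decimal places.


Shape: circle
Radius r = 13.6 in
Formula: C = 2 * pi * r
C = 2 * pi * 13.6
C = 27.2 * pi
C = 85.45
85.45 in


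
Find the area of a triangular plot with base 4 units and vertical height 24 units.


Shape: triangle
Base b = 4 units, Height h = 24 units
Formula: A = (1/2) * b * h
A = 0.5 * 4 * 24
A = 0.5 * 96
A = 48
48 units^2


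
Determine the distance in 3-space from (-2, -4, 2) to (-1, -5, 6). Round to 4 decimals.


3D distance between two points
P1 = (-2, -4, 2), P2 = (-1, -5, 6)
Formula: d = sqrt((x2-x1)^2 + (y2-y1)^2 + (z2-z1)^2)
dx = -1 - -2 = 1
dy = -5 - -4 = -1
dz = 6 - 2 = 4
dx^2 + dy^2 + dz^2 = 1 + 1 + 16 = 18
d = sqrt(18)
d = 4.2426
4.2426 units


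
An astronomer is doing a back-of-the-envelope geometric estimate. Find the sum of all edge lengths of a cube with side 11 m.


Shape: cube
Side s = 11 m
A cube has 12 edges, all equal.
Formula: total edge length = 12 * s
Total = 12 * 11
Total = 132
132 m


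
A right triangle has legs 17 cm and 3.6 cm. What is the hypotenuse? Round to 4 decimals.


Shape: right triangle
Legs a = 17 cm, b = 3.6 cm
Formula: c = sqrt(a^2 + b^2)
a^2 = 289, b^2 = 12.96
a^2 + b^2 = 301.96
c = sqrt(301.96)
c = 17.377
17.377 cm


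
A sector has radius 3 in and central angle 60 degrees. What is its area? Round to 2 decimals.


Shape: circular sector
Radius r = 3 in, Angle = 60 degrees
Formula: A = (angle/360) * pi * r^2
r^2 = 9
Fraction of circle = 60/360
A = (60/360) * pi * 9
A = 1.5 * pi
A = 4.71
4.71 in^2


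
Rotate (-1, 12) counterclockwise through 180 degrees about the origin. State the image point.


Transformation: rotation about the origin
Original point: (-1, 12)
Rule for 180 deg: (x, y) -> (-x, -y)
Apply: (-1, 12) -> (1, -12)
(1, -12)


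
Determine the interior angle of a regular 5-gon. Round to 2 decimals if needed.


Shape: regular pentagon (5 sides)
Formula: interior angle = (n - 2) * 180 / n
(n - 2) = 3
(n - 2) * 180 = 540
angle = 540 / 5
angle = 108
108 degrees


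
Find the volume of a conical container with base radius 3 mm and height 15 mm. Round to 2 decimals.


Shape: cone
Radius r = 3 mm, Height h = 15 mm
Formula: V = (1/3) * pi * r^2 * h
r^2 = 9
pi * r^2 * h = pi * 9 * 15 = 135 * pi
V = 135 * pi / 3
V = 141.37
141.37 mm^3


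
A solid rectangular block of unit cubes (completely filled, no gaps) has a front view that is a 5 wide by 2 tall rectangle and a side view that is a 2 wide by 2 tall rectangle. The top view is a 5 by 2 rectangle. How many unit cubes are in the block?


Orthographic views of a solid rectangular block:
Front view 5 x 2 -> length = 5, height = 2
Side view 2 x 2 -> width = 2, height = 2 (consistent)
Top view 5 x 2 -> confirms length = 5, width = 2
The block is 5 x 2 x 2.
Total unit cubes = 5 * 2 * 2 = 20
20 unit cubes


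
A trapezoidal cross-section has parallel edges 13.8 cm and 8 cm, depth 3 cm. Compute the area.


Shape: trapezoid
Parallel sides a = 13.8 cm, b = 8 cm; Height h = 3 cm
Formula: A = (a + b) * h / 2
a + b = 13.8 + 8 = 21.8
A = 21.8 * 3 / 2
A = 65.4 / 2
A = 32.7
32.7 cm^2


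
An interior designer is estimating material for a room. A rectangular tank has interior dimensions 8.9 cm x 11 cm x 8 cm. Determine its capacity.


Shape: rectangular prism
l = 8.9 cm, w = 11 cm, h = 8 cm
Formula: V = l * w * h
V = 8.9 * 11 * 8
V = 97.9 * 8
V = 783.2
783.2 cm^3


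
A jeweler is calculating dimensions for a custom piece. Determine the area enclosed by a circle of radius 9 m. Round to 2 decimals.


Shape: circle
Radius r = 9 m
Formula: A = pi * r^2
r^2 = 9^2 = 81
A = pi * 81
A = 254.47
254.47 m^2


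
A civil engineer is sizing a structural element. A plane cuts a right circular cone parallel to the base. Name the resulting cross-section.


Solid: right circular cone
Cutting plane: parallel to the base
Visualize the intersection of the plane with the solid's surface.
The boundary of the cut region is a circle.
circle


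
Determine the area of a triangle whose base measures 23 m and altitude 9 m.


Shape: triangle
Base b = 23 m, Height h = 9 m
Formula: A = (1/2) * b * h
A = 0.5 * 23 * 9
A = 0.5 * 207
A = 103.5
103.5 m^2


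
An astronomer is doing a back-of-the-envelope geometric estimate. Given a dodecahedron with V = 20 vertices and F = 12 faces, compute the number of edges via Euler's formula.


Polyhedron: dodecahedron
Euler's formula for convex polyhedra: V - E + F = 2
Given: V = 20 vertices and F = 12 faces
Solve for E:
E = V + F - 2 = 20 + 12 - 2 = 30
30 edges


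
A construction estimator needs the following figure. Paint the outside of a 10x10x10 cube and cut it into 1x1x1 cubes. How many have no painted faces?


Large cube: 10 x 10 x 10, cut into unit cubes.
n = 10, so n - 2 = 8
Unpainted cubes form the interior (n - 2)^3 block.
(n - 2)^3 = 8^3 = 512
512 unit cubes


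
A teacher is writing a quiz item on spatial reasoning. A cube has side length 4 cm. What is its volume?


Shape: cube
Side s = 4 cm
Formula: V = s^3
V = 4 * 4 * 4
V = 16 * 4
V = 64
64 cm^3


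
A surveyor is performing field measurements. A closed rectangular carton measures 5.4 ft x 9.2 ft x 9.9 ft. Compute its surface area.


Shape: rectangular prism
l = 5.4 ft, w = 9.2 ft, h = 9.9 ft
Formula: SA = 2(lw + lh + wh)
lw = 49.68, lh = 53.46, wh = 91.08
lw + lh + wh = 194.22
SA = 2 * 194.22
SA = 388.44
388.44 ft^2


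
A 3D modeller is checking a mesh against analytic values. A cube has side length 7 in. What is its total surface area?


Shape: cube
Side s = 7 in
A cube has 6 square faces.
Formula: SA = 6 * s^2
s^2 = 49
SA = 6 * 49
SA = 294
294 in^2


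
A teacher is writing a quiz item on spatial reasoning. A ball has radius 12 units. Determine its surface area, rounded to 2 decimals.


Shape: sphere
Radius r = 12 units
Formula: SA = 4 * pi * r^2
r^2 = 144
SA = 4 * pi * 144
SA = 576 * pi
SA = 1809.56
1809.56 units^2


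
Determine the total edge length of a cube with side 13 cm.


Shape: cube
Side s = 13 cm
A cube has 12 edges, all equal.
Formula: total edge length = 12 * s
Total = 12 * 13
Total = 156
156 cm


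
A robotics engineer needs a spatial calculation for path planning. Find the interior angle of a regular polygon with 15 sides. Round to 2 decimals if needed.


Shape: regular pentadecagon (15 sides)
Formula: interior angle = (n - 2) * 180 / n
(n - 2) = 13
(n - 2) * 180 = 2340
angle = 2340 / 15
angle = 156
156 degrees


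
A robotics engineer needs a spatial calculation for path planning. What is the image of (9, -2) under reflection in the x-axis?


Transformation: reflection
Original point: (9, -2)
Rule for reflection over the x-axis: (x, y) -> (x, -y)
Apply: (9, -2) -> (9, 2)
(9, 2)


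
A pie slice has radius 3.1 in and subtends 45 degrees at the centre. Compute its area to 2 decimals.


Shape: circular sector
Radius r = 3.1 in, Angle = 45 degrees
Formula: A = (angle/360) * pi * r^2
r^2 = 9.61
Fraction of circle = 45/360
A = (45/360) * pi * 9.61
A = 1.20125 * pi
A = 3.77
3.77 in^2


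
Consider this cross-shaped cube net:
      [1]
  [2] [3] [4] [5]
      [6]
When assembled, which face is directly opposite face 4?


Net: cross layout. Take square 3 as the base (bottom).
Fold the four squares in the horizontal row up around 3: 2 -> left, 4 -> right, 5 wraps to the top.
Fold 1 and 6 up from 3: 1 -> back, 6 -> front.
Opposite pairs are therefore: (1, 6), (2, 4), (3, 5).
Face 4 is opposite face 2.
face 2


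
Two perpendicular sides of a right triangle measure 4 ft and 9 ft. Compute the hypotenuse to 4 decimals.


Shape: right triangle
Legs a = 4 ft, b = 9 ft
Formula: c = sqrt(a^2 + b^2)
a^2 = 16, b^2 = 81
a^2 + b^2 = 97
c = sqrt(97)
c = 9.8489
9.8489 ft


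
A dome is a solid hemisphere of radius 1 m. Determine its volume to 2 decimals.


Shape: hemisphere (half of a sphere)
Radius r = 1 m
Formula: V = (1/2) * (4/3) * pi * r^3 = (2/3) * pi * r^3
r^3 = 1
(2/3) * 1 = 0.666667
V = 0.666667 * pi
V = 2.09
2.09 m^3


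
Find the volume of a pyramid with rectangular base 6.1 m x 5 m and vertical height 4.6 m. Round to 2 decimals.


Shape: rectangular pyramid
Base: 6.1 m x 5 m, Height h = 4.6 m
Formula: V = (1/3) * base_area * h
base_area = 6.1 * 5 = 30.5
base_area * h = 30.5 * 4.6 = 140.3
V = 140.3 / 3
V = 46.77
46.77 m^3


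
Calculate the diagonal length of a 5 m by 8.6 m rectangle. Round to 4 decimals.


Shape: rectangle (diagonal via Pythagoras)
Sides: 5 m and 8.6 m
Formula: d = sqrt(l^2 + w^2)
l^2 = 25, w^2 = 73.96
l^2 + w^2 = 98.96
d = sqrt(98.96)
d = 9.9479
9.9479 m


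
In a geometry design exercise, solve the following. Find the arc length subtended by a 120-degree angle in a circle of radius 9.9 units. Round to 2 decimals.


Shape: circular arc
Radius r = 9.9 units, Angle = 120 degrees
Formula: L = (angle/360) * 2 * pi * r
2 * pi * r = 19.8 * pi
L = (120/360) * 19.8 * pi
L = 6.6 * pi
L = 20.73
20.73 units


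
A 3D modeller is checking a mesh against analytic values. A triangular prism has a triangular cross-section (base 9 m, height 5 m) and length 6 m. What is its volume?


Shape: triangular prism
Triangle base = 9 m, triangle height = 5 m, prism length L = 6 m
Formula: V = (1/2 * b * h_tri) * L
Cross-section area = 0.5 * 9 * 5 = 22.5
V = 22.5 * 6
V = 135
135 m^3


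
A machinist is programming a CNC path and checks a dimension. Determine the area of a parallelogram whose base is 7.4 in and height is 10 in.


Shape: parallelogram
Base b = 7.4 in, Height h = 10 in
Formula: A = b * h
A = 7.4 * 10
A = 74
74 in^2


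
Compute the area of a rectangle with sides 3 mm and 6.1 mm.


Shape: rectangle
Length l = 3 mm, Width w = 6.1 mm
Formula: A = l * w
A = 3 * 6.1
A = 18.3
18.3 mm^2


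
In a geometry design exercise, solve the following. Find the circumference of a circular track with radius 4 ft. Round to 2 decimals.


Shape: circle
Radius r = 4 ft
Formula: C = 2 * pi * r
C = 2 * pi * 4
C = 8 * pi
C = 25.13
25.13 ft


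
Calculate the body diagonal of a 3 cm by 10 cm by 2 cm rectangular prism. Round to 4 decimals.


Shape: rectangular box (space diagonal)
l = 3 cm, w = 10 cm, h = 2 cm
Visualize: the diagonal of the base, then a right triangle with that diagonal and the height.
Formula: d = sqrt(l^2 + w^2 + h^2)
l^2 + w^2 + h^2 = 9 + 100 + 4 = 113
d = sqrt(113)
d = 10.6301
10.6301 cm


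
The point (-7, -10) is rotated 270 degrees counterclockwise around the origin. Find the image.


Transformation: rotation about the origin
Original point: (-7, -10)
Rule for 270 deg counterclockwise: (x, y) -> (y, -x)
Apply: (-7, -10) -> (-10, 7)
(-10, 7)


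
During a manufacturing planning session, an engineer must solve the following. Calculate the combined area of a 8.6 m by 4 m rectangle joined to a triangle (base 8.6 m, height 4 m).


Composite shape: rectangle + triangle
Rectangle area = 8.6 * 4 = 34.4
Triangle area = 0.5 * 8.6 * 4 = 17.2
Total = 34.4 + 17.2
Total = 51.6
51.6 m^2


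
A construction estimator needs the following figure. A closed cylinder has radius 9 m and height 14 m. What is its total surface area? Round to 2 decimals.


Shape: closed cylinder
Radius r = 9 m, Height h = 14 m
Formula: SA = 2*pi*r^2 + 2*pi*r*h = 2*pi*r*(r + h)
r + h = 23
2 * r * (r + h) = 2 * 9 * 23 = 414
SA = 414 * pi
SA = 1300.62
1300.62 m^2


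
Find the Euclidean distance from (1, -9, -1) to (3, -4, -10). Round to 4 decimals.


3D distance between two points
P1 = (1, -9, -1), P2 = (3, -4, -10)
Formula: d = sqrt((x2-x1)^2 + (y2-y1)^2 + (z2-z1)^2)
dx = 3 - 1 = 2
dy = -4 - -9 = 5
dz = -10 - -1 = -9
dx^2 + dy^2 + dz^2 = 4 + 25 + 81 = 110
d = sqrt(110)
d = 10.4881
10.4881 units


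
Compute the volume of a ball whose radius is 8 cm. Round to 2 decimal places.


Shape: sphere
Radius r = 8 cm
Formula: V = (4/3) * pi * r^3
r^3 = 512
(4/3) * 512 = 682.666667
V = 682.666667 * pi
V = 2144.66
2144.66 cm^3


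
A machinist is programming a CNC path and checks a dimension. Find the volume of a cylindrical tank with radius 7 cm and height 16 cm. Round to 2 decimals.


Shape: cylinder
Radius r = 7 cm, Height h = 16 cm
Formula: V = pi * r^2 * h
r^2 = 49
V = pi * 49 * 16
V = 784 * pi
V = 2463.01
2463.01 cm^3


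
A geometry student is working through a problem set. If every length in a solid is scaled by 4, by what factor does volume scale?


Linear scale factor k = 4
Rule: under a linear scaling by k, volumes scale by k^3.
k^3 = 4 * 4 * 4
k^3 = 16 * 4
k^3 = 64
Volume scales by a factor of 64.
64 (dimensionless)


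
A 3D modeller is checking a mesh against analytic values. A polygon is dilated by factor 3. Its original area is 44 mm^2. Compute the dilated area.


Linear scale factor k = 3
Original area = 44 mm^2
Rule: under a linear scaling by k, areas scale by k^2.
k^2 = 3^2 = 9
New area = 44 * 9
New area = 396
396 mm^2


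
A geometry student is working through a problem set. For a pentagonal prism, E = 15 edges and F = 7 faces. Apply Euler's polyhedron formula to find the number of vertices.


Polyhedron: pentagonal prism
Euler's formula for convex polyhedra: V - E + F = 2
Given: E = 15 edges and F = 7 faces
Solve for V:
V = 2 + E - F = 2 + 15 - 7 = 10
10 vertices


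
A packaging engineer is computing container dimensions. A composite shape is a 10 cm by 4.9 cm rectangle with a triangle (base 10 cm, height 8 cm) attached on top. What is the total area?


Composite shape: rectangle + triangle
Rectangle area = 10 * 4.9 = 49
Triangle area = 0.5 * 10 * 8 = 40
Total = 49 + 40
Total = 89
89 cm^2


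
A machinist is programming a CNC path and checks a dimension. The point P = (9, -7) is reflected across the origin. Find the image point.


Transformation: reflection
Original point: (9, -7)
Rule for reflection through the origin: (x, y) -> (-x, -y)
Apply: (9, -7) -> (-9, 7)
(-9, 7)


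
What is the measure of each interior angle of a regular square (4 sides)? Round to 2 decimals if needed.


Shape: regular square (4 sides)
Formula: interior angle = (n - 2) * 180 / n
(n - 2) = 2
(n - 2) * 180 = 360
angle = 360 / 4
angle = 90
90 degrees
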